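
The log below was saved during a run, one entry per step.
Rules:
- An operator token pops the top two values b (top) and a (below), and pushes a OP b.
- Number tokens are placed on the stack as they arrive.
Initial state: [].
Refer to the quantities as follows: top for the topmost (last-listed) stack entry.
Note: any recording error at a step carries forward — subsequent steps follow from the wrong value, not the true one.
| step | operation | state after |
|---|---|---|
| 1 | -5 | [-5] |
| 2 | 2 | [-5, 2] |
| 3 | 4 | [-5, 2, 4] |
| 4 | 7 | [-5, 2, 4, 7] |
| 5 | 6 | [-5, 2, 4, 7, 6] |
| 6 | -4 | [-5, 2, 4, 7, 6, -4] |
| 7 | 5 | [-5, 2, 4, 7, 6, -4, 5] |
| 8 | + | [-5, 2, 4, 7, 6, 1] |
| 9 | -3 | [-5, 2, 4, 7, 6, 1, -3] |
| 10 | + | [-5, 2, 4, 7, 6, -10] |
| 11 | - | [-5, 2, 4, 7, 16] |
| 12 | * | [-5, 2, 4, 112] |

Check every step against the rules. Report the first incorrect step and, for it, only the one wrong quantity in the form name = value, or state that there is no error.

Step 1: push -5: top = -5 — exactly as logged.
Step 2: push 2: top = 2 — verified.
Step 3: push 4: top = 4 — verified.
Step 4: push 7: top = 7 — no discrepancy.
Step 5: push 6: top = 6 — in agreement.
Step 6: push -4: top = -4 — confirmed correct.
Step 7: push 5: top = 5 — same as recorded.
Step 8: -4 + 5 = 1 — consistent with the log.
Step 9: push -3: top = -3 — confirmed correct.
Step 10: 1 + -3 = -2 — not what was recorded.
Step 10 is the first one off; corrected, top = -2.

step 10, top = -2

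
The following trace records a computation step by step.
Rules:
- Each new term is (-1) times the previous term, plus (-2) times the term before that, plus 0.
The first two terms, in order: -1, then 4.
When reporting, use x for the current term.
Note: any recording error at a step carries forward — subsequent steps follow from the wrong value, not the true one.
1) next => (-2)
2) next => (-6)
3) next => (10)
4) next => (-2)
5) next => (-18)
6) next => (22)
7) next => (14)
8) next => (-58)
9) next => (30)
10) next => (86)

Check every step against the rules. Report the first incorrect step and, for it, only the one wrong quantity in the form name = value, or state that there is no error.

Recomputing the run from the initial state:
step 1: x = -2
step 2: x = -6
step 3: x = 10
step 4: x = 2
step 5: x = -22
step 6: x = 18
step 7: x = 26
step 8: x = -62
step 9: x = 10
step 10: x = 114
The first disagreement with the trace is at step 4, where the value should be x = 2.

step 4, x = 2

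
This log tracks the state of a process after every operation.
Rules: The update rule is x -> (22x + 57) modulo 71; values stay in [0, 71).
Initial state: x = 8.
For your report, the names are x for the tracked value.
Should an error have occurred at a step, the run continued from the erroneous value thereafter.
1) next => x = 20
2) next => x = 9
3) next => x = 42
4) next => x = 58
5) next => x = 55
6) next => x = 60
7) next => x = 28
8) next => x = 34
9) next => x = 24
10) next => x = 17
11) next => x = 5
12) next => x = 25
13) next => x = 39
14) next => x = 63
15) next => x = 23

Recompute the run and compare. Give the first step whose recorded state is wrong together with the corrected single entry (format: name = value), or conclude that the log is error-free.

Recomputing the run from the initial state:
step 1: x = 20
step 2: x = 0
step 3: x = 57
step 4: x = 33
step 5: x = 2
step 6: x = 30
step 7: x = 7
step 8: x = 69
step 9: x = 13
step 10: x = 59
step 11: x = 6
step 12: x = 47
step 13: x = 26
step 14: x = 61
step 15: x = 50
The first disagreement with the log is at step 2, where the value should be x = 0.

step 2, x = 0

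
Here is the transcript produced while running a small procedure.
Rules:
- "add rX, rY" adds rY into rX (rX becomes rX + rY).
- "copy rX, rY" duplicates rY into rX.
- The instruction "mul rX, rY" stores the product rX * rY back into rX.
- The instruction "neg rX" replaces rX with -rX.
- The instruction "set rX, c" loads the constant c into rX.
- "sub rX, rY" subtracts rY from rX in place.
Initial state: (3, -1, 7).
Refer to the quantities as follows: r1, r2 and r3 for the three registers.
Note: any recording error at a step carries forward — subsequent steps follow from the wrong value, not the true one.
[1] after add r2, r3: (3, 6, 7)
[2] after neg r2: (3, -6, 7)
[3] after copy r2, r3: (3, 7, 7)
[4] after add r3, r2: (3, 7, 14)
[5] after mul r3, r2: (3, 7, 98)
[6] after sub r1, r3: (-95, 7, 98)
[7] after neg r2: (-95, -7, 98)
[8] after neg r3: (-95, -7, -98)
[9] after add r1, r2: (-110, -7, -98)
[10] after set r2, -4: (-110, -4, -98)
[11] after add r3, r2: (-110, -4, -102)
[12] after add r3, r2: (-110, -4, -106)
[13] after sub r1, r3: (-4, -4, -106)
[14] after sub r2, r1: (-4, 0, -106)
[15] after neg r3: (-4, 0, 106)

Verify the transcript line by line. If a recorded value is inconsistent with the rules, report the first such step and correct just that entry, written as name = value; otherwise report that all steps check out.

step 9, r1 = -102

Recomputing the run from the initial state:
step 1: r1 = 3, r2 = 6, r3 = 7
step 2: r1 = 3, r2 = -6, r3 = 7
step 3: r1 = 3, r2 = 7, r3 = 7
step 4: r1 = 3, r2 = 7, r3 = 14
step 5: r1 = 3, r2 = 7, r3 = 98
step 6: r1 = -95, r2 = 7, r3 = 98
step 7: r1 = -95, r2 = -7, r3 = 98
step 8: r1 = -95, r2 = -7, r3 = -98
step 9: r1 = -102, r2 = -7, r3 = -98
step 10: r1 = -102, r2 = -4, r3 = -98
step 11: r1 = -102, r2 = -4, r3 = -102
step 12: r1 = -102, r2 = -4, r3 = -106
step 13: r1 = 4, r2 = -4, r3 = -106
step 14: r1 = 4, r2 = -8, r3 = -106
step 15: r1 = 4, r2 = -8, r3 = 106
The first disagreement with the transcript is at step 9, where the value should be r1 = -102.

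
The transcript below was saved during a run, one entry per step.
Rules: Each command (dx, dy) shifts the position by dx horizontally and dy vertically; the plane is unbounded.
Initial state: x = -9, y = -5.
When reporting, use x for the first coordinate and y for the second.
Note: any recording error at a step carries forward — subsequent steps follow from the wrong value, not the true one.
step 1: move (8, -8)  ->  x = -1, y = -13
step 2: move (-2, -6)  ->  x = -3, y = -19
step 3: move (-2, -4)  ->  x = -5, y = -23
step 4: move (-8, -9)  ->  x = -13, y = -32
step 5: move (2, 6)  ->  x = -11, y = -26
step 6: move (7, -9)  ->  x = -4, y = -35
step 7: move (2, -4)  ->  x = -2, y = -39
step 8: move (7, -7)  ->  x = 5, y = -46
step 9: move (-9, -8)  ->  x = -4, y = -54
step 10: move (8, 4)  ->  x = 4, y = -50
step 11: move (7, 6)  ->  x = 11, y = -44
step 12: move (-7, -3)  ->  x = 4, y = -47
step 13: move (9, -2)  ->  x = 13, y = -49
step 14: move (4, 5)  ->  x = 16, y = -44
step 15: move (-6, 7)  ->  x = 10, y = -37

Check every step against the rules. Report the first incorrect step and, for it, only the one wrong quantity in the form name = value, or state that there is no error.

1. x = -9 + (8) = -1, y = -5 + (-8) = -13 (verified)
2. x = -1 + (-2) = -3, y = -13 + (-6) = -19 (confirmed correct)
3. x = -3 + (-2) = -5, y = -19 + (-4) = -23 (checks out)
4. x = -5 + (-8) = -13, y = -23 + (-9) = -32 (checks out)
5. x = -13 + (2) = -11, y = -32 + (6) = -26 (confirmed correct)
6. x = -11 + (7) = -4, y = -26 + (-9) = -35 (same as recorded)
7. x = -4 + (2) = -2, y = -35 + (-4) = -39 (in agreement)
8. x = -2 + (7) = 5, y = -39 + (-7) = -46 (exactly as logged)
9. x = 5 + (-9) = -4, y = -46 + (-8) = -54 (no discrepancy)
10. x = -4 + (8) = 4, y = -54 + (4) = -50 (consistent with the transcript)
11. x = 4 + (7) = 11, y = -50 + (6) = -44 (verified)
12. x = 11 + (-7) = 4, y = -44 + (-3) = -47 (confirmed correct)
13. x = 4 + (9) = 13, y = -47 + (-2) = -49 (same as recorded)
14. x = 13 + (4) = 17, y = -49 + (5) = -44 (not what was recorded)
Conclusion: step 14 carries the first error; the entry should be x = 17.

step 14, x = 17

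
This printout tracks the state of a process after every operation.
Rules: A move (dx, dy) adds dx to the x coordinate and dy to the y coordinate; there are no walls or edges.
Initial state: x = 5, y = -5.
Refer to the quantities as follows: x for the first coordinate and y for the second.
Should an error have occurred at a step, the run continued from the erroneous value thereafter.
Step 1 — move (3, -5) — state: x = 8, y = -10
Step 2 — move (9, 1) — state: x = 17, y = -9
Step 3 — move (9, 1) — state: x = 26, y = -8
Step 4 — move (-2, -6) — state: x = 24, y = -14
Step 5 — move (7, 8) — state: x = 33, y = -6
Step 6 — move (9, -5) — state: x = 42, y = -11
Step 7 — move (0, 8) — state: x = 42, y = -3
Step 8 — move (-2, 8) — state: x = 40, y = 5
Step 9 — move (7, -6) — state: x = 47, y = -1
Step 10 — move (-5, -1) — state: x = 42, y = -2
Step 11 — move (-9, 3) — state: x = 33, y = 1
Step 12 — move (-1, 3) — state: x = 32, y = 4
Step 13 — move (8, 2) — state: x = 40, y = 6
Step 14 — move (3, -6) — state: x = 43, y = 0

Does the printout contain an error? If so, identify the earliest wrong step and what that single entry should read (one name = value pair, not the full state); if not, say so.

1. x = 5 + (3) = 8, y = -5 + (-5) = -10 (no discrepancy)
2. x = 8 + (9) = 17, y = -10 + (1) = -9 (matches)
3. x = 17 + (9) = 26, y = -9 + (1) = -8 (no discrepancy)
4. x = 26 + (-2) = 24, y = -8 + (-6) = -14 (no discrepancy)
5. x = 24 + (7) = 31, y = -14 + (8) = -6 (a discrepancy with the printout)
Conclusion: step 5 carries the first error; the entry should be x = 31.

step 5, x = 31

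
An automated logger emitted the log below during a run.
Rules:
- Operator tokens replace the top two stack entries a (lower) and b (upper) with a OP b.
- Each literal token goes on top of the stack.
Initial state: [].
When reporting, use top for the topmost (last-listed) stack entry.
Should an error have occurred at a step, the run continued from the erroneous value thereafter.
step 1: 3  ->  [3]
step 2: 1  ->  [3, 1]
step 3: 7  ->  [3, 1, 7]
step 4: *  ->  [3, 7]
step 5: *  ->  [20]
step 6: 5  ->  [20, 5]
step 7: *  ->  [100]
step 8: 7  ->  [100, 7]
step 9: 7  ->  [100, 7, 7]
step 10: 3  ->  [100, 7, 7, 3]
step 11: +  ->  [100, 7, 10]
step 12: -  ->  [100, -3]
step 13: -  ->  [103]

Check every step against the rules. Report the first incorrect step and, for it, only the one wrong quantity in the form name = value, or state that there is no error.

step 1: push 3: top = 3 -> consistent with the log
step 2: push 1: top = 1 -> no discrepancy
step 3: push 7: top = 7 -> consistent with the log
step 4: 1 * 7 = 7 -> checks out
step 5: 3 * 7 = 21 -> the recorded entry deviates here
Step 5 is the first one off; corrected, top = 21.

step 5, top = 21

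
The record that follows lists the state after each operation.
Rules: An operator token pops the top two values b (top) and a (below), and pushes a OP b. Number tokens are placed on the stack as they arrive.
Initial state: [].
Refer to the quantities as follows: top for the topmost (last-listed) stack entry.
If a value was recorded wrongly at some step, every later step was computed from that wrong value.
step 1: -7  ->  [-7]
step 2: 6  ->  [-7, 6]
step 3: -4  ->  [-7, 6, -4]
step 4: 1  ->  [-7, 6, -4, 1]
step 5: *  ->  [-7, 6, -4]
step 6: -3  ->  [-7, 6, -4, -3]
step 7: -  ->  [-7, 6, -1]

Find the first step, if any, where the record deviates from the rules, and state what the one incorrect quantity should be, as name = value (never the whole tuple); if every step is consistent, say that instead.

no error

Recomputing the run from the initial state:
step 1: [-7]
step 2: [-7, 6]
step 3: [-7, 6, -4]
step 4: [-7, 6, -4, 1]
step 5: [-7, 6, -4]
step 6: [-7, 6, -4, -3]
step 7: [-7, 6, -1]
This matches the record at every step.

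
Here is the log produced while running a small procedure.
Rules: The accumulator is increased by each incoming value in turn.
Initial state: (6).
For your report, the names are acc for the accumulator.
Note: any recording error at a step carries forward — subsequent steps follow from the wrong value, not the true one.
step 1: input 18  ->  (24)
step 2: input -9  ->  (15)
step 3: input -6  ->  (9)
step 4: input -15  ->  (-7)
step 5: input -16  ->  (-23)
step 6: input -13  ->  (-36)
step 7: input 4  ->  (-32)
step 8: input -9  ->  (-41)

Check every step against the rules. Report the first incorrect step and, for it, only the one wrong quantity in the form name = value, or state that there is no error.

Step 1: acc = 6 + 18 = 24 — matches.
Step 2: acc = 24 + -9 = 15 — exactly as logged.
Step 3: acc = 15 + -6 = 9 — no discrepancy.
Step 4: acc = 9 + -15 = -6 — first mismatch against the log.
Conclusion: step 4 carries the first error; the entry should be acc = -6.

step 4, acc = -6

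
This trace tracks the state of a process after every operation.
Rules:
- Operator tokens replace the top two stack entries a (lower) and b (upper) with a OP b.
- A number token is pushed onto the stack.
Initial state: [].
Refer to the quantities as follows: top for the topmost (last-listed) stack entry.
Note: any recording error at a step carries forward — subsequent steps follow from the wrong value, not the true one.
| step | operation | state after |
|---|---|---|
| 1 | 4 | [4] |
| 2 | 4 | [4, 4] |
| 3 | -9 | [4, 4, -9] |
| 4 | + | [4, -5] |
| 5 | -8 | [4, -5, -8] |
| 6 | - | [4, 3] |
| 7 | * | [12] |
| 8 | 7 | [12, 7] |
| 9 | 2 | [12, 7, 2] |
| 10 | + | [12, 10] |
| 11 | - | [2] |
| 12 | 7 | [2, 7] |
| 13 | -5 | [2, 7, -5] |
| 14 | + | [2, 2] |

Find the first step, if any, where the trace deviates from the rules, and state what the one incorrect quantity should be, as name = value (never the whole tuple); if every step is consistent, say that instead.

step 1: push 4: top = 4 -> consistent with the trace
step 2: push 4: top = 4 -> same as recorded
step 3: push -9: top = -9 -> exactly as logged
step 4: 4 + -9 = -5 -> in agreement
step 5: push -8: top = -8 -> verified
step 6: -5 - -8 = 3 -> agrees with the trace
step 7: 4 * 3 = 12 -> in agreement
step 8: push 7: top = 7 -> in agreement
step 9: push 2: top = 2 -> exactly as logged
step 10: 7 + 2 = 9 -> the entry is off here
Step 10 is the first one off; corrected, top = 9.

step 10, top = 9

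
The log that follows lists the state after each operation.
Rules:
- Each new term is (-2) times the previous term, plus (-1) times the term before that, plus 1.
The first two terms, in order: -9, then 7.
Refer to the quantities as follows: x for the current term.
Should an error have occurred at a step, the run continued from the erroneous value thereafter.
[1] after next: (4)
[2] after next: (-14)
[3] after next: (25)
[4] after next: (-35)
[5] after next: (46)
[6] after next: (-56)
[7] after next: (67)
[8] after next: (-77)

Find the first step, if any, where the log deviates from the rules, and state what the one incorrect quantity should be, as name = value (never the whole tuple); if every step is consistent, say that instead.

step 1, x = -4

Step 1: x = -2*(7) + (-1)*(-9) + (1) = -4 — first mismatch against the log.
Step 1 is the first one off; corrected, x = -4.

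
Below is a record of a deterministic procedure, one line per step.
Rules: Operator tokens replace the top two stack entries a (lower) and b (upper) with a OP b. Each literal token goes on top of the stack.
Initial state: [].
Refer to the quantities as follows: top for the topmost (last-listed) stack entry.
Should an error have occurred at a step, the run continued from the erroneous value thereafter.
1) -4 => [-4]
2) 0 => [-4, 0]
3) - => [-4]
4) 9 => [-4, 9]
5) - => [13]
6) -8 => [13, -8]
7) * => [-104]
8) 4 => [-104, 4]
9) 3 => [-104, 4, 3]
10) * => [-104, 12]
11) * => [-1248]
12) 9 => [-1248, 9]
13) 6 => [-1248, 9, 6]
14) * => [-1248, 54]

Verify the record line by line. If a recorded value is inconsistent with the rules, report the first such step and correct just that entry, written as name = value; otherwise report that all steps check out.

step 5, top = -13

Recomputing the run from the initial state:
step 1: [-4]
step 2: [-4, 0]
step 3: [-4]
step 4: [-4, 9]
step 5: [-13]
step 6: [-13, -8]
step 7: [104]
step 8: [104, 4]
step 9: [104, 4, 3]
step 10: [104, 12]
step 11: [1248]
step 12: [1248, 9]
step 13: [1248, 9, 6]
step 14: [1248, 54]
The first disagreement with the record is at step 5, where the value should be top = -13.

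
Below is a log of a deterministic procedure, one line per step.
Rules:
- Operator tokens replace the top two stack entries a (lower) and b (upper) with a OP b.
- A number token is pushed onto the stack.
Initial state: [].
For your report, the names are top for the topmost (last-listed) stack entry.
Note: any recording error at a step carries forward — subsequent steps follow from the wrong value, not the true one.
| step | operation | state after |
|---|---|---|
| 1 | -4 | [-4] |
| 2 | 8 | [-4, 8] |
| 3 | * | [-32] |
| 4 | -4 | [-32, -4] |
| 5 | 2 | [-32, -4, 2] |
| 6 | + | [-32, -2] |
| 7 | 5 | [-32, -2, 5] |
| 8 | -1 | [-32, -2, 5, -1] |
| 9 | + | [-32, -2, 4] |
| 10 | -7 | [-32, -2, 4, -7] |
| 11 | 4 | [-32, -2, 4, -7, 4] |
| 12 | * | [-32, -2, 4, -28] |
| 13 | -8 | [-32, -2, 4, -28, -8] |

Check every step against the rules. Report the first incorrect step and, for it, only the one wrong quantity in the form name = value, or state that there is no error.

Recomputing the run from the initial state:
step 1: [-4]
step 2: [-4, 8]
step 3: [-32]
step 4: [-32, -4]
step 5: [-32, -4, 2]
step 6: [-32, -2]
step 7: [-32, -2, 5]
step 8: [-32, -2, 5, -1]
step 9: [-32, -2, 4]
step 10: [-32, -2, 4, -7]
step 11: [-32, -2, 4, -7, 4]
step 12: [-32, -2, 4, -28]
step 13: [-32, -2, 4, -28, -8]
This matches the log at every step.

no error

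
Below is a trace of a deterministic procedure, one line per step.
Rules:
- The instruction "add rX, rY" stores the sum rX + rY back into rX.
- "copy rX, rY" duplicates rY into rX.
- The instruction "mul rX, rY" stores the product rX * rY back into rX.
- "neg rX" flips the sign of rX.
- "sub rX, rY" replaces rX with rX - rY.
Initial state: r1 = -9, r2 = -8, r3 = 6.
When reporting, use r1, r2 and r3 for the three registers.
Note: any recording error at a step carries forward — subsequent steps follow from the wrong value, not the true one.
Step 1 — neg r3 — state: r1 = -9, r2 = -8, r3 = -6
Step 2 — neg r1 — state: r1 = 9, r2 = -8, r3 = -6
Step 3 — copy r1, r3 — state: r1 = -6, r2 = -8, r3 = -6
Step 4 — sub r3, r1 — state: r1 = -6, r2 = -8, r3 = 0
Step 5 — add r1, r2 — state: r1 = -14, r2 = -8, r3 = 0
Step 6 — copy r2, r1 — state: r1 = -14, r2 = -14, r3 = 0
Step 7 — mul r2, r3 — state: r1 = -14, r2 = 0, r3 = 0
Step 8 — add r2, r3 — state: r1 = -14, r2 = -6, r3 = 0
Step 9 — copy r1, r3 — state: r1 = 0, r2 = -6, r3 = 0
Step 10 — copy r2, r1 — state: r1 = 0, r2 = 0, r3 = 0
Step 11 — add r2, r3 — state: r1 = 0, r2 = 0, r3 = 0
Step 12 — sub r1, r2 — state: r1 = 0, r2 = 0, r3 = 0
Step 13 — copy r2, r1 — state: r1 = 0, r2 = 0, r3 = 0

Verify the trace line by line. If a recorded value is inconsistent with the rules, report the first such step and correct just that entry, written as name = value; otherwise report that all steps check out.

Recomputing the run from the initial state:
step 1: r1 = -9, r2 = -8, r3 = -6
step 2: r1 = 9, r2 = -8, r3 = -6
step 3: r1 = -6, r2 = -8, r3 = -6
step 4: r1 = -6, r2 = -8, r3 = 0
step 5: r1 = -14, r2 = -8, r3 = 0
step 6: r1 = -14, r2 = -14, r3 = 0
step 7: r1 = -14, r2 = 0, r3 = 0
step 8: r1 = -14, r2 = 0, r3 = 0
step 9: r1 = 0, r2 = 0, r3 = 0
step 10: r1 = 0, r2 = 0, r3 = 0
step 11: r1 = 0, r2 = 0, r3 = 0
step 12: r1 = 0, r2 = 0, r3 = 0
step 13: r1 = 0, r2 = 0, r3 = 0
The first disagreement with the trace is at step 8, where the value should be r2 = 0.

step 8, r2 = 0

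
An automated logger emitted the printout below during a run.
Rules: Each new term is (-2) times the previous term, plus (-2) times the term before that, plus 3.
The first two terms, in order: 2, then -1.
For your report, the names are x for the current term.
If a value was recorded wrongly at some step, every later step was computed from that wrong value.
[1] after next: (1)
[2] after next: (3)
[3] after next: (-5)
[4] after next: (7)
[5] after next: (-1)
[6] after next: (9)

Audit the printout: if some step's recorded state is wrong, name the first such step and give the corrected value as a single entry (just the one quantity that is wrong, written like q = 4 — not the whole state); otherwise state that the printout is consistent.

Recomputing the run from the initial state:
step 1: x = 1
step 2: x = 3
step 3: x = -5
step 4: x = 7
step 5: x = -1
step 6: x = -9
The first disagreement with the printout is at step 6, where the value should be x = -9.

step 6, x = -9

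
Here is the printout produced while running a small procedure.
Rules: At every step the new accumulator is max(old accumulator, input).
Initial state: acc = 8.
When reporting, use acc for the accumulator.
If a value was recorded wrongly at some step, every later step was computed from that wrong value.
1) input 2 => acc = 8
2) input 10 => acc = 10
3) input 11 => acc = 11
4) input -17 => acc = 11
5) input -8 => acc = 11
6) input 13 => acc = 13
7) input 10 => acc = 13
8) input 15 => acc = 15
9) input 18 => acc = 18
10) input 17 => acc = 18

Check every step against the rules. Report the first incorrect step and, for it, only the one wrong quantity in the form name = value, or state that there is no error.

Recomputing the run from the initial state:
step 1: acc = 8
step 2: acc = 10
step 3: acc = 11
step 4: acc = 11
step 5: acc = 11
step 6: acc = 13
step 7: acc = 13
step 8: acc = 15
step 9: acc = 18
step 10: acc = 18
This matches the printout at every step.

no error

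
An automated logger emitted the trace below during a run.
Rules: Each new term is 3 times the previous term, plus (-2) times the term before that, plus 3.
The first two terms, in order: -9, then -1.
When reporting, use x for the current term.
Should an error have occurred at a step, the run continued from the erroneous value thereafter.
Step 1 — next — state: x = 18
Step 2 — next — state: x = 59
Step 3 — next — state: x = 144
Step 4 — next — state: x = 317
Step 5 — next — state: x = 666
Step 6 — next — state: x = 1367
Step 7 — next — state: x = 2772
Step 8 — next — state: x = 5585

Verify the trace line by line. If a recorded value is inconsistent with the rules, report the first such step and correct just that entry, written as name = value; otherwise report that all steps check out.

Step 1: x = 3*(-1) + (-2)*(-9) + (3) = 18 — confirmed correct.
Step 2: x = 3*(18) + (-2)*(-1) + (3) = 59 — same as recorded.
Step 3: x = 3*(59) + (-2)*(18) + (3) = 144 — confirmed correct.
Step 4: x = 3*(144) + (-2)*(59) + (3) = 317 — in agreement.
Step 5: x = 3*(317) + (-2)*(144) + (3) = 666 — agrees with the trace.
Step 6: x = 3*(666) + (-2)*(317) + (3) = 1367 — consistent with the trace.
Step 7: x = 3*(1367) + (-2)*(666) + (3) = 2772 — checks out.
Step 8: x = 3*(2772) + (-2)*(1367) + (3) = 5585 — agrees with the trace.
Nothing is out of place; the run is error-free.

no error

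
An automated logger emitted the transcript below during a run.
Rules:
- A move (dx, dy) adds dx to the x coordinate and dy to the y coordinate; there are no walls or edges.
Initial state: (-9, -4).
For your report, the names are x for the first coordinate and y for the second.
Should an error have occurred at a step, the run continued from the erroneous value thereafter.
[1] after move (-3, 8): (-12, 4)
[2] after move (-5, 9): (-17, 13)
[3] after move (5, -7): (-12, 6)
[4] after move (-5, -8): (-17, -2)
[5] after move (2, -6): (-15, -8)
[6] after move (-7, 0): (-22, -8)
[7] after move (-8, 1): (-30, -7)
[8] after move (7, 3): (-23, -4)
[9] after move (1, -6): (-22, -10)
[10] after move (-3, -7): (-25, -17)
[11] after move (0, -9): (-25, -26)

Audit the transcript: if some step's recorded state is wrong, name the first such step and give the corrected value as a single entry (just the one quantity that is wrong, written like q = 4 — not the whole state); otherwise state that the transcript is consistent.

no error

Recomputing the run from the initial state:
step 1: x = -12, y = 4
step 2: x = -17, y = 13
step 3: x = -12, y = 6
step 4: x = -17, y = -2
step 5: x = -15, y = -8
step 6: x = -22, y = -8
step 7: x = -30, y = -7
step 8: x = -23, y = -4
step 9: x = -22, y = -10
step 10: x = -25, y = -17
step 11: x = -25, y = -26
This matches the transcript at every step.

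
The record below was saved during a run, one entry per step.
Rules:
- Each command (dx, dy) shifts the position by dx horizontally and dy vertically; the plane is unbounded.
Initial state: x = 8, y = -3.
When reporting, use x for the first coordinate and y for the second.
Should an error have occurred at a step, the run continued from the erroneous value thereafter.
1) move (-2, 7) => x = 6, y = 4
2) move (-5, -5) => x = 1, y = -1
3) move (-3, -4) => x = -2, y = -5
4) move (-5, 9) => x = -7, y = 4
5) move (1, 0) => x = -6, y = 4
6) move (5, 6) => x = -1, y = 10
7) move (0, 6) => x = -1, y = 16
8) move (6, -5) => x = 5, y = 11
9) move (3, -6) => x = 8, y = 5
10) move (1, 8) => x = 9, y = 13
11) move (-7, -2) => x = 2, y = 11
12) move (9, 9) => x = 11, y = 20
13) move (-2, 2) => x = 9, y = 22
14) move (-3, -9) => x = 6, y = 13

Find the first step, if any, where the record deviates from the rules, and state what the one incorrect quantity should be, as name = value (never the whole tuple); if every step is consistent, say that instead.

no error

1. x = 8 + (-2) = 6, y = -3 + (7) = 4 (agrees with the record)
2. x = 6 + (-5) = 1, y = 4 + (-5) = -1 (agrees with the record)
3. x = 1 + (-3) = -2, y = -1 + (-4) = -5 (verified)
4. x = -2 + (-5) = -7, y = -5 + (9) = 4 (in agreement)
5. x = -7 + (1) = -6, y = 4 + (0) = 4 (checks out)
6. x = -6 + (5) = -1, y = 4 + (6) = 10 (exactly as logged)
7. x = -1 + (0) = -1, y = 10 + (6) = 16 (no discrepancy)
8. x = -1 + (6) = 5, y = 16 + (-5) = 11 (checks out)
9. x = 5 + (3) = 8, y = 11 + (-6) = 5 (same as recorded)
10. x = 8 + (1) = 9, y = 5 + (8) = 13 (verified)
11. x = 9 + (-7) = 2, y = 13 + (-2) = 11 (verified)
12. x = 2 + (9) = 11, y = 11 + (9) = 20 (same as recorded)
13. x = 11 + (-2) = 9, y = 20 + (2) = 22 (agrees with the record)
14. x = 9 + (-3) = 6, y = 22 + (-9) = 13 (exactly as logged)
The whole run recomputes cleanly — no discrepancies.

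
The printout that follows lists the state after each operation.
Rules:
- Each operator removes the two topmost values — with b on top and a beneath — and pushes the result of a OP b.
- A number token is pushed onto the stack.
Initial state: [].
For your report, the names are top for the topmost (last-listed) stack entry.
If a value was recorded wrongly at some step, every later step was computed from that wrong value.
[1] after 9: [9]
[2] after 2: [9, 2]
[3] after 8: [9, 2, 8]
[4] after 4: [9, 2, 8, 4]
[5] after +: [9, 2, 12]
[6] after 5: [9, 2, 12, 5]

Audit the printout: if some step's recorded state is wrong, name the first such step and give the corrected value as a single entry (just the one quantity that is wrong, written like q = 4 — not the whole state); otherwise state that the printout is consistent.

no error

1. push 9: top = 9 (same as recorded)
2. push 2: top = 2 (confirmed correct)
3. push 8: top = 8 (agrees with the printout)
4. push 4: top = 4 (no discrepancy)
5. 8 + 4 = 12 (matches)
6. push 5: top = 5 (consistent with the printout)
The recomputation confirms every line.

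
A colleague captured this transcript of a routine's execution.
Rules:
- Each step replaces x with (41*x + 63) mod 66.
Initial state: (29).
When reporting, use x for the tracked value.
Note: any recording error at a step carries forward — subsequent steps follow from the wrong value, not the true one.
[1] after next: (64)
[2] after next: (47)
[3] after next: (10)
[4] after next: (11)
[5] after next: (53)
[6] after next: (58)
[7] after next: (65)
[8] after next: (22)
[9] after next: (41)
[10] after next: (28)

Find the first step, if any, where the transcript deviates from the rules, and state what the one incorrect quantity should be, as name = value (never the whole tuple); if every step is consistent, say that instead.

step 5, x = 52

Recomputing the run from the initial state:
step 1: x = 64
step 2: x = 47
step 3: x = 10
step 4: x = 11
step 5: x = 52
step 6: x = 17
step 7: x = 34
step 8: x = 5
step 9: x = 4
step 10: x = 29
The first disagreement with the transcript is at step 5, where the value should be x = 52.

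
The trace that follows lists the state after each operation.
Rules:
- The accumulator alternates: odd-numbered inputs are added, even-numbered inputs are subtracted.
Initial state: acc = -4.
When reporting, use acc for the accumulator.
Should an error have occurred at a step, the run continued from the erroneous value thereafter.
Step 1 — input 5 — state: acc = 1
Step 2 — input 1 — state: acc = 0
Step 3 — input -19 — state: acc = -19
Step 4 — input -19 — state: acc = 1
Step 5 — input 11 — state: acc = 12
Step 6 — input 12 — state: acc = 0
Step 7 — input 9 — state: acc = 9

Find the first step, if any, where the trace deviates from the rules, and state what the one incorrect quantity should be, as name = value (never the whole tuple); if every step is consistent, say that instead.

step 4, acc = 0

Recomputing the run from the initial state:
step 1: acc = 1
step 2: acc = 0
step 3: acc = -19
step 4: acc = 0
step 5: acc = 11
step 6: acc = -1
step 7: acc = 8
The first disagreement with the trace is at step 4, where the value should be acc = 0.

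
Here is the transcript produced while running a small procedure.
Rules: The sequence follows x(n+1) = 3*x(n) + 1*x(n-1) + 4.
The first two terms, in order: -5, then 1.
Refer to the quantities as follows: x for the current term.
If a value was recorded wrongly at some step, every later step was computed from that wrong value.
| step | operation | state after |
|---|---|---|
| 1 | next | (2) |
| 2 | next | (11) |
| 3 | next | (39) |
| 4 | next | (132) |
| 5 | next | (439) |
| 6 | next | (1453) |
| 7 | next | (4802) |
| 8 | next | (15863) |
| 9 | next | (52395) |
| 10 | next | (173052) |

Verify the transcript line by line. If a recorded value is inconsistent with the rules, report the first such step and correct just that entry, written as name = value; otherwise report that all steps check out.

no error

Step 1: x = 3*(1) + (1)*(-5) + (4) = 2 — same as recorded.
Step 2: x = 3*(2) + (1)*(1) + (4) = 11 — matches.
Step 3: x = 3*(11) + (1)*(2) + (4) = 39 — same as recorded.
Step 4: x = 3*(39) + (1)*(11) + (4) = 132 — exactly as logged.
Step 5: x = 3*(132) + (1)*(39) + (4) = 439 — agrees with the transcript.
Step 6: x = 3*(439) + (1)*(132) + (4) = 1453 — no discrepancy.
Step 7: x = 3*(1453) + (1)*(439) + (4) = 4802 — exactly as logged.
Step 8: x = 3*(4802) + (1)*(1453) + (4) = 15863 — exactly as logged.
Step 9: x = 3*(15863) + (1)*(4802) + (4) = 52395 — same as recorded.
Step 10: x = 3*(52395) + (1)*(15863) + (4) = 173052 — checks out.
No step deviates from the rules.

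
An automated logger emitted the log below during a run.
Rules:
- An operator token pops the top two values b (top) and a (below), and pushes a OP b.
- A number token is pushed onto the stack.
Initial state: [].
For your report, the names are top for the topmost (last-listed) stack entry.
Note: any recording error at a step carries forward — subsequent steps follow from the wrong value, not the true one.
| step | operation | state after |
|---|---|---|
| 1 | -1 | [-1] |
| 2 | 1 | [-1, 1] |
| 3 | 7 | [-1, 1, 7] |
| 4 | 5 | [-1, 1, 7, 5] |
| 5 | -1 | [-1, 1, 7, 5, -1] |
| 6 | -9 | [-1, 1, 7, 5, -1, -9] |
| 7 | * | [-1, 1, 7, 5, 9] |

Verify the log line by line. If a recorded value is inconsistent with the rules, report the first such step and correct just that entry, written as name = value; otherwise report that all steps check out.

no error

1. push -1: top = -1 (consistent with the log)
2. push 1: top = 1 (verified)
3. push 7: top = 7 (agrees with the log)
4. push 5: top = 5 (no discrepancy)
5. push -1: top = -1 (consistent with the log)
6. push -9: top = -9 (matches)
7. -1 * -9 = 9 (agrees with the log)
All steps check out; nothing to correct.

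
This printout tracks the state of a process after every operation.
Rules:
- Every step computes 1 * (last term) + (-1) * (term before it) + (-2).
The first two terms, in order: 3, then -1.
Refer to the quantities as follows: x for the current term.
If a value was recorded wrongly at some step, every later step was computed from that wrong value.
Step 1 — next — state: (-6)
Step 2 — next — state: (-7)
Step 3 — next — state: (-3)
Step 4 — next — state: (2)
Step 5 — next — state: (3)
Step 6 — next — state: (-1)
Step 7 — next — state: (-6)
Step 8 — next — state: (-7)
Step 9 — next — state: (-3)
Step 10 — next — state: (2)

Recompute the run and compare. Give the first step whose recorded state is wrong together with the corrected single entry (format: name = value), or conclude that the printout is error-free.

no error

Recomputing the run from the initial state:
step 1: x = -6
step 2: x = -7
step 3: x = -3
step 4: x = 2
step 5: x = 3
step 6: x = -1
step 7: x = -6
step 8: x = -7
step 9: x = -3
step 10: x = 2
This matches the printout at every step.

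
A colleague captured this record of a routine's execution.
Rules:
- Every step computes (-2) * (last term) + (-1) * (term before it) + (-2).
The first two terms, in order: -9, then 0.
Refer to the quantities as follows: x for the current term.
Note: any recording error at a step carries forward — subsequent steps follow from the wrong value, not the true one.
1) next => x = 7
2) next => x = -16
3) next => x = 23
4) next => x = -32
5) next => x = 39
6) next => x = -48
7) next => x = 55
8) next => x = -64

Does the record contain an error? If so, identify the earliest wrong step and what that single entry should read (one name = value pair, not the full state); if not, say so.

1. x = -2*(0) + (-1)*(-9) + (-2) = 7 (no discrepancy)
2. x = -2*(7) + (-1)*(0) + (-2) = -16 (in agreement)
3. x = -2*(-16) + (-1)*(7) + (-2) = 23 (matches)
4. x = -2*(23) + (-1)*(-16) + (-2) = -32 (agrees with the record)
5. x = -2*(-32) + (-1)*(23) + (-2) = 39 (confirmed correct)
6. x = -2*(39) + (-1)*(-32) + (-2) = -48 (same as recorded)
7. x = -2*(-48) + (-1)*(39) + (-2) = 55 (checks out)
8. x = -2*(55) + (-1)*(-48) + (-2) = -64 (consistent with the record)
No step deviates from the rules.

no error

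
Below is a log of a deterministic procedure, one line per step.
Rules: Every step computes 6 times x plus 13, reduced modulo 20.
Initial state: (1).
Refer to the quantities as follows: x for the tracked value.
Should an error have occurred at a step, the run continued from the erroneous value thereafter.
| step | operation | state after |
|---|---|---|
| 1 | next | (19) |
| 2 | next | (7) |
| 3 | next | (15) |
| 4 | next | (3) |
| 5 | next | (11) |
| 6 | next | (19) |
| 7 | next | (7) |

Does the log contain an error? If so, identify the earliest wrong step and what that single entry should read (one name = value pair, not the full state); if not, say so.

no error

Recomputing the run from the initial state:
step 1: x = 19
step 2: x = 7
step 3: x = 15
step 4: x = 3
step 5: x = 11
step 6: x = 19
step 7: x = 7
This matches the log at every step.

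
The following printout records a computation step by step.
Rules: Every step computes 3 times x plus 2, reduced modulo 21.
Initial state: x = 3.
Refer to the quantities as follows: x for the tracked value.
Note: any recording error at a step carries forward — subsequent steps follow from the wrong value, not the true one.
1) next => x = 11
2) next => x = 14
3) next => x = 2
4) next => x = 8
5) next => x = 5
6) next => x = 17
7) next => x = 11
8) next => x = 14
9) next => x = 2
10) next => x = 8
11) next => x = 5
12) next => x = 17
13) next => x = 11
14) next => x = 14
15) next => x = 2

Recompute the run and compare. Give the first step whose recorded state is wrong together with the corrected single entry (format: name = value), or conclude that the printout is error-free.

Recomputing the run from the initial state:
step 1: x = 11
step 2: x = 14
step 3: x = 2
step 4: x = 8
step 5: x = 5
step 6: x = 17
step 7: x = 11
step 8: x = 14
step 9: x = 2
step 10: x = 8
step 11: x = 5
step 12: x = 17
step 13: x = 11
step 14: x = 14
step 15: x = 2
This matches the printout at every step.

no error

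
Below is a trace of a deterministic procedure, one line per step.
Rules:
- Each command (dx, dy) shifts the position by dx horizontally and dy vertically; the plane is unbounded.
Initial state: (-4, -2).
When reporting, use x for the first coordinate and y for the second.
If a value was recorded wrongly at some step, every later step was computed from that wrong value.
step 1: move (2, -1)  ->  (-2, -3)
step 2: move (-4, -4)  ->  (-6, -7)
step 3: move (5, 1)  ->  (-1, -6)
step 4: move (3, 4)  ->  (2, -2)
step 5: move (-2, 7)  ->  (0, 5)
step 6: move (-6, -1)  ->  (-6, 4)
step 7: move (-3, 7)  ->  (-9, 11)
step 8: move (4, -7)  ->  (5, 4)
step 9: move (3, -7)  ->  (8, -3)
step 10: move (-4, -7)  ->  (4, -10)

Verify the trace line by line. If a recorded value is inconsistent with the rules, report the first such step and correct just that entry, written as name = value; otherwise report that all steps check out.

1. x = -4 + (2) = -2, y = -2 + (-1) = -3 (verified)
2. x = -2 + (-4) = -6, y = -3 + (-4) = -7 (checks out)
3. x = -6 + (5) = -1, y = -7 + (1) = -6 (consistent with the trace)
4. x = -1 + (3) = 2, y = -6 + (4) = -2 (verified)
5. x = 2 + (-2) = 0, y = -2 + (7) = 5 (consistent with the trace)
6. x = 0 + (-6) = -6, y = 5 + (-1) = 4 (checks out)
7. x = -6 + (-3) = -9, y = 4 + (7) = 11 (no discrepancy)
8. x = -9 + (4) = -5, y = 11 + (-7) = 4 (not what was recorded)
First incorrect step: 8; the correct value is x = -5.

step 8, x = -5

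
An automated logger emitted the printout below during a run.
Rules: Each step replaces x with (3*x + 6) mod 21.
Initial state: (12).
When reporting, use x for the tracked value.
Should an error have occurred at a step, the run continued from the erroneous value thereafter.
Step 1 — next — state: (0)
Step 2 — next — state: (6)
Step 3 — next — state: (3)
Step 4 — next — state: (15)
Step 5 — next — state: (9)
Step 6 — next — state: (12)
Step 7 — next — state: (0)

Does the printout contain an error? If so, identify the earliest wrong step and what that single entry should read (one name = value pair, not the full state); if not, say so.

no error

1. x = (3*12 + 6) mod 21 = 0 (confirmed correct)
2. x = (3*0 + 6) mod 21 = 6 (confirmed correct)
3. x = (3*6 + 6) mod 21 = 3 (matches)
4. x = (3*3 + 6) mod 21 = 15 (no discrepancy)
5. x = (3*15 + 6) mod 21 = 9 (confirmed correct)
6. x = (3*9 + 6) mod 21 = 12 (verified)
7. x = (3*12 + 6) mod 21 = 0 (no discrepancy)
The whole run recomputes cleanly — no discrepancies.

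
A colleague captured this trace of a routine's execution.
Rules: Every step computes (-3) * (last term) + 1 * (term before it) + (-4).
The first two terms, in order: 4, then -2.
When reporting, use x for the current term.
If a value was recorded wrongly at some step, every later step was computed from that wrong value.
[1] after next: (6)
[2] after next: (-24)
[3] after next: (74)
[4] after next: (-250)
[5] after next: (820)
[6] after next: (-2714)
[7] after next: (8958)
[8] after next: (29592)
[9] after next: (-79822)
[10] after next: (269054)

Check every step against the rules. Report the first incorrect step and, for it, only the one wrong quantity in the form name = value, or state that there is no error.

step 8, x = -29592

step 1: x = -3*(-2) + (1)*(4) + (-4) = 6 -> no discrepancy
step 2: x = -3*(6) + (1)*(-2) + (-4) = -24 -> no discrepancy
step 3: x = -3*(-24) + (1)*(6) + (-4) = 74 -> in agreement
step 4: x = -3*(74) + (1)*(-24) + (-4) = -250 -> exactly as logged
step 5: x = -3*(-250) + (1)*(74) + (-4) = 820 -> matches
step 6: x = -3*(820) + (1)*(-250) + (-4) = -2714 -> matches
step 7: x = -3*(-2714) + (1)*(820) + (-4) = 8958 -> verified
step 8: x = -3*(8958) + (1)*(-2714) + (-4) = -29592 -> the trace has a different value
Step 8 is the first one off; corrected, x = -29592.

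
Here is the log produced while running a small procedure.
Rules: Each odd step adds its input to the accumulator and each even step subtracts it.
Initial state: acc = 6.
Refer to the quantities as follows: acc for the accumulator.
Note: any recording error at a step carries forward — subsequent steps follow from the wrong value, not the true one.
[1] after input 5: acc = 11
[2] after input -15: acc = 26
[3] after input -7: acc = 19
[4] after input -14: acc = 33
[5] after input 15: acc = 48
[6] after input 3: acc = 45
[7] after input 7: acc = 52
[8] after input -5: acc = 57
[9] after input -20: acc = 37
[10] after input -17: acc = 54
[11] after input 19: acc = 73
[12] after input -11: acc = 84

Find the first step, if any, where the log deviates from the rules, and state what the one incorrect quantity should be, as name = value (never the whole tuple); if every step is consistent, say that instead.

Step 1: acc = 6 + 5 = 11 — matches.
Step 2: acc = 11 - -15 = 26 — verified.
Step 3: acc = 26 + -7 = 19 — consistent with the log.
Step 4: acc = 19 - -14 = 33 — checks out.
Step 5: acc = 33 + 15 = 48 — confirmed correct.
Step 6: acc = 48 - 3 = 45 — agrees with the log.
Step 7: acc = 45 + 7 = 52 — in agreement.
Step 8: acc = 52 - -5 = 57 — in agreement.
Step 9: acc = 57 + -20 = 37 — in agreement.
Step 10: acc = 37 - -17 = 54 — agrees with the log.
Step 11: acc = 54 + 19 = 73 — agrees with the log.
Step 12: acc = 73 - -11 = 84 — consistent with the log.
All entries verified; no error found.

no error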